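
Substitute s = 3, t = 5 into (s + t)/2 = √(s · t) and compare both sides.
LHS = (3 + 5)/2 = 4
RHS = √(3 · 5) = √(15) ≈ 3.873

LHS ≠ RHS (they differ by about 0.127), so the equation does not hold here.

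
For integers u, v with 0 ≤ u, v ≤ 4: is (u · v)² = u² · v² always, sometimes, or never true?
Always true

The identity holds for every pair in the range. For instance at (u, v) = (3, 0): both sides equal 0.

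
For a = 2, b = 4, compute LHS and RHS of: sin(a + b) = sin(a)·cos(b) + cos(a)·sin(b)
LHS = sin(2 + 4) = sin(6) ≈ -0.2794
RHS = sin(2)·cos(4) + cos(2)·sin(4) = sin(2)·cos(4) + sin(4)·cos(2) ≈ -0.2794

LHS = RHS: the two sides agree.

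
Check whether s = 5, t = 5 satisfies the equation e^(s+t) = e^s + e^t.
Substituting s = 5, t = 5:

LHS = e^(5+5) = e^10 ≈ 22026.5
RHS = e^5 + e^5 = 2·e^5 ≈ 296.8

LHS ≠ RHS, so the equation does not hold at this point.

Answer: Fails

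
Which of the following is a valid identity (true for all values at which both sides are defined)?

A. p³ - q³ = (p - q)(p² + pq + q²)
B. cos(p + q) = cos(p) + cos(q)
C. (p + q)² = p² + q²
A: holds — e.g. at (3, 3), both sides equal 0.
B: fails at (2, 4) — LHS = cos(6) ≈ 0.9602, RHS = cos(4) + cos(2) ≈ -1.07.
C: fails at (3, 5) — LHS = 64, RHS = 34.

Answer: A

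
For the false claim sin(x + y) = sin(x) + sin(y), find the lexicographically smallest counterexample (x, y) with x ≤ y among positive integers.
(x, y) = (1, 1)

Substituting (1, 1) into the claim:
LHS = sin(1 + 1) = sin(2) ≈ 0.9093
RHS = sin(1) + sin(1) = 2·sin(1) ≈ 1.683

Since LHS ≠ RHS, this pair disproves the claim, and no lexicographically smaller pair (x ≤ y, positive integers) does.

For instance (6, 7) is also a counterexample (LHS = sin(13) ≈ 0.4202, RHS = sin(6) + sin(7) ≈ 0.3776), but it's lexicographically larger.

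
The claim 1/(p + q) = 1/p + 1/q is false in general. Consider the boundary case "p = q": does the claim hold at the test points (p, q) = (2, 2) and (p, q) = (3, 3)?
At (2, 2): LHS = 1/4 ≠ RHS = 1
At (3, 3): LHS = 1/6 ≠ RHS = 2/3

Answer: No, fails at both test points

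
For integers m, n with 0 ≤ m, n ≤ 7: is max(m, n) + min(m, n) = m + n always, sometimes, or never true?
The identity holds for every pair in the range. For instance at (m, n) = (0, 5): both sides equal 5.

Answer: Always true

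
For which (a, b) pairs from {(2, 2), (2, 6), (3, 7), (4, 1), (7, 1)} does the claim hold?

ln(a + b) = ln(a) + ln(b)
(2, 2)

Testing each pair:
(2, 2): LHS = ln(4) ≈ 1.386, RHS = 2·ln(2) ≈ 1.386 → holds
(2, 6): LHS = ln(8) ≈ 2.079, RHS = ln(2) + ln(6) ≈ 2.485 → fails
(3, 7): LHS = ln(10) ≈ 2.303, RHS = ln(3) + ln(7) ≈ 3.045 → fails
(4, 1): LHS = ln(5) ≈ 1.609, RHS = ln(4) ≈ 1.386 → fails
(7, 1): LHS = ln(8) ≈ 2.079, RHS = ln(7) ≈ 1.946 → fails

1 of 5 pairs satisfies the claim.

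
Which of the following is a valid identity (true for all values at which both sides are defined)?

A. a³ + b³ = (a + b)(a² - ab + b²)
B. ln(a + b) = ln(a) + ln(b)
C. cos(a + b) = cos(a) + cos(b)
A: holds — e.g. at (5, 8), both sides equal 637.
B: fails at (6, 7) — LHS = ln(13) ≈ 2.565, RHS = ln(6) + ln(7) ≈ 3.738.
C: fails at (1, 1) — LHS = cos(2) ≈ -0.4161, RHS = 2·cos(1) ≈ 1.081.

Answer: A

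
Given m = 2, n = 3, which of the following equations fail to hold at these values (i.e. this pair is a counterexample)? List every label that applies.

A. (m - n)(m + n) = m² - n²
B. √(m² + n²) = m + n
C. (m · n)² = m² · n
B, C

Evaluating each claim at the given values:
A. LHS = -5, RHS = -5 → holds here (LHS = RHS)
B. LHS = √(13) ≈ 3.606, RHS = 5 → fails here (LHS ≠ RHS)
C. LHS = 36, RHS = 12 → fails here (LHS ≠ RHS)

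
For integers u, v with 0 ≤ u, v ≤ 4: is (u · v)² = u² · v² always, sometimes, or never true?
Always true

The identity holds for every pair in the range. For instance at (u, v) = (3, 0): both sides equal 0.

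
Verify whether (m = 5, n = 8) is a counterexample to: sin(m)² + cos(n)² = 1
Yes

Substituting m = 5, n = 8:
LHS = sin(5)² + cos(8)² ≈ 0.9407
RHS = 1

Since LHS ≠ RHS, this pair disproves the claim.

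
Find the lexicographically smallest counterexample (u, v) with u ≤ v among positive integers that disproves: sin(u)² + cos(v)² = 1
At (1, 1): both sides equal 1, so it holds there.

Substituting (1, 2) into the claim:
LHS = sin(1)² + cos(2)² ≈ 0.8813
RHS = 1

Since LHS ≠ RHS, this pair disproves the claim, and no lexicographically smaller pair (u ≤ v, positive integers) does.

For instance (6, 8) is also a counterexample (LHS = cos(8)² + sin(6)² ≈ 0.09924, RHS = 1), but it's lexicographically larger.

Answer: (u, v) = (1, 2)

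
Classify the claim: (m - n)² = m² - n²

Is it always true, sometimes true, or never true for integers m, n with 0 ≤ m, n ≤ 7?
It holds at (m, n) = (5, 0) (both sides equal 25), but fails at (m, n) = (2, 3) (LHS = 1, RHS = -5).

Answer: Sometimes true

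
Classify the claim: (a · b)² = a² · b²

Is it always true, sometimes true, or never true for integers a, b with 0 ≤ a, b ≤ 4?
Always true

The identity holds for every pair in the range. For instance at (a, b) = (2, 1): both sides equal 4.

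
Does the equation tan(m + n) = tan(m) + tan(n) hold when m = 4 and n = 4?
Substituting m = 4, n = 4:

LHS = tan(4 + 4) = tan(8) ≈ -6.8
RHS = tan(4) + tan(4) = 2·tan(4) ≈ 2.316

LHS ≠ RHS, so the equation does not hold at this point.

Answer: Fails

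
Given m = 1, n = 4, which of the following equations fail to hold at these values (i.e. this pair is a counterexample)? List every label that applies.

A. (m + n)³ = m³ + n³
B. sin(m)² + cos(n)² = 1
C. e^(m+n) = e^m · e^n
A, B

Evaluating each claim at the given values:
A. LHS = 125, RHS = 65 → fails here (LHS ≠ RHS)
B. LHS = cos(4)² + sin(1)² ≈ 1.135, RHS = 1 → fails here (LHS ≠ RHS)
C. LHS = e^5 ≈ 148.4, RHS = e^5 ≈ 148.4 → holds here (LHS = RHS)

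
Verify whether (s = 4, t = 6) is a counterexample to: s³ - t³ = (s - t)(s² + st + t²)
Substituting s = 4, t = 6:
LHS = 4³ - 6³ = -152
RHS = (4 - 6)(4² + 4·6 + 6²) = -152

The sides agree, so this pair does not disprove the claim.

Answer: No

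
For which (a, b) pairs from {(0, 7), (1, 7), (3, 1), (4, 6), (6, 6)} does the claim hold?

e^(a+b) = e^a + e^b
None

Testing each pair:
(0, 7): LHS = e^7 ≈ 1097, RHS = 1 + e^7 ≈ 1098 → fails
(1, 7): LHS = e^8 ≈ 2981, RHS = e + e^7 ≈ 1099 → fails
(3, 1): LHS = e^4 ≈ 54.6, RHS = e + e^3 ≈ 22.8 → fails
(4, 6): LHS = e^10 ≈ 22026.5, RHS = e^4 + e^6 ≈ 458 → fails
(6, 6): LHS = e^12 ≈ 162754.8, RHS = 2·e^6 ≈ 806.9 → fails

No pair satisfies the claim.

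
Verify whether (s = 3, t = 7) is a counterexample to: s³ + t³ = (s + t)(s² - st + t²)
No

Substituting s = 3, t = 7:
LHS = 3³ + 7³ = 370
RHS = (3 + 7)(3² - 3·7 + 7²) = 370

The sides agree, so this pair does not disprove the claim.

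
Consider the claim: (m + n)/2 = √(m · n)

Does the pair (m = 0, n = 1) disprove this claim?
Yes

Substituting m = 0, n = 1:
LHS = (0 + 1)/2 = 1/2
RHS = √(0 · 1) = 0

Since LHS ≠ RHS, this pair disproves the claim.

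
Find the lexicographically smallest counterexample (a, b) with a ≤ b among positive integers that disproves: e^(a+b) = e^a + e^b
Substituting (1, 1) into the claim:
LHS = e^(1+1) = e^2 ≈ 7.389
RHS = e^1 + e^1 = 2·e ≈ 5.437

Since LHS ≠ RHS, this pair disproves the claim, and no lexicographically smaller pair (a ≤ b, positive integers) does.

For instance (3, 7) is also a counterexample (LHS = e^10 ≈ 22026.5, RHS = e^3 + e^7 ≈ 1117), but it's lexicographically larger.

Answer: (a, b) = (1, 1)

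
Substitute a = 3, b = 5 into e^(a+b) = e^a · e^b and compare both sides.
LHS = e^(3+5) = e^8 ≈ 2981
RHS = e^3 · e^5 = e^8 ≈ 2981

LHS = RHS: the two sides agree.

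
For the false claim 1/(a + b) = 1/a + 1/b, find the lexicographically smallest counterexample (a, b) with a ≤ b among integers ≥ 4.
(a, b) = (4, 4)

Substituting (4, 4) into the claim:
LHS = 1/(4 + 4) = 1/8
RHS = 1/4 + 1/4 = 1/2

Since LHS ≠ RHS, this pair disproves the claim, and no lexicographically smaller pair (a ≤ b, integers ≥ 4) does.

For instance (8, 10) is also a counterexample (LHS = 1/18, RHS = 9/40), but it's lexicographically larger.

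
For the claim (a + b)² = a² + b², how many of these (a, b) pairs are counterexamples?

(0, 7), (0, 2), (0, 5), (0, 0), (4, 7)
1

Testing each pair:
(0, 7): LHS = 49, RHS = 49 → satisfies claim
(0, 2): LHS = 4, RHS = 4 → satisfies claim
(0, 5): LHS = 25, RHS = 25 → satisfies claim
(0, 0): LHS = 0, RHS = 0 → satisfies claim
(4, 7): LHS = 121, RHS = 65 → counterexample

That makes 1 counterexample.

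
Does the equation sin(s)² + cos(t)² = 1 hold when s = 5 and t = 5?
Holds

Substituting s = 5, t = 5:

LHS = sin(5)² + cos(5)² = 1
RHS = 1

LHS = RHS, so the equation holds at this point.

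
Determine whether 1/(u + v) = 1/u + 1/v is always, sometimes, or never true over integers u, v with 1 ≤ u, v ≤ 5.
The claim fails for every pair in the range. For instance at (u, v) = (2, 4): LHS = 1/6, RHS = 3/4.

Answer: Never true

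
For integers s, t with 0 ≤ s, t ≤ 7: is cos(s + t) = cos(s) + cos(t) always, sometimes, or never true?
The claim fails for every pair in the range. For instance at (s, t) = (2, 1): LHS = cos(3) ≈ -0.99, RHS = cos(2) + cos(1) ≈ 0.1242.

Answer: Never true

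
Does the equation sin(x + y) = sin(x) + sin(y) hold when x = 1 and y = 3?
Substituting x = 1, y = 3:

LHS = sin(1 + 3) = sin(4) ≈ -0.7568
RHS = sin(1) + sin(3) ≈ 0.9826

LHS ≠ RHS, so the equation does not hold at this point.

Answer: Fails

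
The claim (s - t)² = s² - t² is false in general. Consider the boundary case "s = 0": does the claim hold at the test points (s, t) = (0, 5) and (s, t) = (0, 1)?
No, fails at both test points

At (0, 5): LHS = 25 ≠ RHS = -25
At (0, 1): LHS = 1 ≠ RHS = -1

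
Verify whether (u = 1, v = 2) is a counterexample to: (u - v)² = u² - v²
Substituting u = 1, v = 2:
LHS = (1 - 2)² = 1
RHS = 1² - 2² = -3

Since LHS ≠ RHS, this pair disproves the claim.

Answer: Yes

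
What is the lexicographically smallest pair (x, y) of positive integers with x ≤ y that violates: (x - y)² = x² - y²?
At (1, 1): both sides equal 0, so it holds there.

Substituting (1, 2) into the claim:
LHS = (1 - 2)² = 1
RHS = 1² - 2² = -3

Since LHS ≠ RHS, this pair disproves the claim, and no lexicographically smaller pair (x ≤ y, positive integers) does.

For instance (3, 8) is also a counterexample (LHS = 25, RHS = -55), but it's lexicographically larger.

Answer: (x, y) = (1, 2)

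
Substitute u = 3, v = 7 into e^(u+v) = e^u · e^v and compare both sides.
LHS = e^(3+7) = e^10 ≈ 22026.5
RHS = e^3 · e^7 = e^10 ≈ 22026.5

LHS = RHS: the two sides agree.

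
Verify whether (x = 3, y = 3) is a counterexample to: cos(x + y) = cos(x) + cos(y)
Substituting x = 3, y = 3:
LHS = cos(3 + 3) = cos(6) ≈ 0.9602
RHS = cos(3) + cos(3) = 2·cos(3) ≈ -1.98

Since LHS ≠ RHS, this pair disproves the claim.

Answer: Yes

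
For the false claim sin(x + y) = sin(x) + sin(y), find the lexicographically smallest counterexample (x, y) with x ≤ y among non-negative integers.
At (0, 5): both sides equal sin(5) ≈ -0.9589, so it holds there.
At (0, 7): both sides equal sin(7) ≈ 0.657, so it holds there.

Substituting (1, 1) into the claim:
LHS = sin(1 + 1) = sin(2) ≈ 0.9093
RHS = sin(1) + sin(1) = 2·sin(1) ≈ 1.683

Since LHS ≠ RHS, this pair disproves the claim, and no lexicographically smaller pair (x ≤ y, non-negative integers) does.

For instance (5, 5) is also a counterexample (LHS = sin(10) ≈ -0.544, RHS = 2·sin(5) ≈ -1.918), but it's lexicographically larger.

Answer: (x, y) = (1, 1)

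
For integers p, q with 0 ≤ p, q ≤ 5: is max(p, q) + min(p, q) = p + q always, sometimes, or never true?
Always true

The identity holds for every pair in the range. For instance at (p, q) = (0, 2): both sides equal 2.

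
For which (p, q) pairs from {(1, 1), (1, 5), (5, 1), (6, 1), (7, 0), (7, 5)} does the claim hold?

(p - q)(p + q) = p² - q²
Testing each pair:
(1, 1): LHS = 0, RHS = 0 → holds
(1, 5): LHS = -24, RHS = -24 → holds
(5, 1): LHS = 24, RHS = 24 → holds
(6, 1): LHS = 35, RHS = 35 → holds
(7, 0): LHS = 49, RHS = 49 → holds
(7, 5): LHS = 24, RHS = 24 → holds

Every pair satisfies the claim.

Answer: All pairs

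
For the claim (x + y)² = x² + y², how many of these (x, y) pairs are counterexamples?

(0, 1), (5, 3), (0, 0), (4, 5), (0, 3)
2

Testing each pair:
(0, 1): LHS = 1, RHS = 1 → satisfies claim
(5, 3): LHS = 64, RHS = 34 → counterexample
(0, 0): LHS = 0, RHS = 0 → satisfies claim
(4, 5): LHS = 81, RHS = 41 → counterexample
(0, 3): LHS = 9, RHS = 9 → satisfies claim

That makes 2 counterexamples.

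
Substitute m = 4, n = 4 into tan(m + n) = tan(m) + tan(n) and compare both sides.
LHS = tan(4 + 4) = tan(8) ≈ -6.8
RHS = tan(4) + tan(4) = 2·tan(4) ≈ 2.316

LHS ≠ RHS (they differ by about 9.115), so the equation does not hold here.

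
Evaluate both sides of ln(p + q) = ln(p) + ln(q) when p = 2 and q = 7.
LHS = ln(2 + 7) = ln(9) ≈ 2.197
RHS = ln(2) + ln(7) ≈ 2.639

LHS ≠ RHS (they differ by about 0.4418), so the equation does not hold here.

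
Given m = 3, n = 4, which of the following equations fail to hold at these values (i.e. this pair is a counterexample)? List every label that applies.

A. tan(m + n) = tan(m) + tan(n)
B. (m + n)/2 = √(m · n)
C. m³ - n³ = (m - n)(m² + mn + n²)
A, B

Evaluating each claim at the given values:
A. LHS = tan(7) ≈ 0.8714, RHS = tan(3) + tan(4) ≈ 1.015 → fails here (LHS ≠ RHS)
B. LHS = 7/2, RHS = 2·√(3) ≈ 3.464 → fails here (LHS ≠ RHS)
C. LHS = -37, RHS = -37 → holds here (LHS = RHS)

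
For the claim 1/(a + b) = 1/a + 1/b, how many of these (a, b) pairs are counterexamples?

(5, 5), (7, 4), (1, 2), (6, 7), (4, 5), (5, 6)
Testing each pair:
(5, 5): LHS = 1/10, RHS = 2/5 → counterexample
(7, 4): LHS = 1/11, RHS = 11/28 → counterexample
(1, 2): LHS = 1/3, RHS = 3/2 → counterexample
(6, 7): LHS = 1/13, RHS = 13/42 → counterexample
(4, 5): LHS = 1/9, RHS = 9/20 → counterexample
(5, 6): LHS = 1/11, RHS = 11/30 → counterexample

That makes 6 counterexamples.

Answer: 6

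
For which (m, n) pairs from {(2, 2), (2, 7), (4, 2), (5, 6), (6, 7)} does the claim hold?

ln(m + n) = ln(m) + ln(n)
(2, 2)

Testing each pair:
(2, 2): LHS = ln(4) ≈ 1.386, RHS = 2·ln(2) ≈ 1.386 → holds
(2, 7): LHS = ln(9) ≈ 2.197, RHS = ln(2) + ln(7) ≈ 2.639 → fails
(4, 2): LHS = ln(6) ≈ 1.792, RHS = ln(2) + ln(4) ≈ 2.079 → fails
(5, 6): LHS = ln(11) ≈ 2.398, RHS = ln(5) + ln(6) ≈ 3.401 → fails
(6, 7): LHS = ln(13) ≈ 2.565, RHS = ln(6) + ln(7) ≈ 3.738 → fails

1 of 5 pairs satisfies the claim.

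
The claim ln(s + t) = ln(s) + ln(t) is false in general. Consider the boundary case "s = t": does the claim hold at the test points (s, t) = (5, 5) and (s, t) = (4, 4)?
At (5, 5): LHS = ln(10) ≈ 2.303 ≠ RHS = 2·ln(5) ≈ 3.219
At (4, 4): LHS = ln(8) ≈ 2.079 ≠ RHS = 2·ln(4) ≈ 2.773

Answer: No, fails at both test points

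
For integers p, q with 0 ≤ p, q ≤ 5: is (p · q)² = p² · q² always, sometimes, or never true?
Always true

The identity holds for every pair in the range. For instance at (p, q) = (0, 0): both sides equal 0.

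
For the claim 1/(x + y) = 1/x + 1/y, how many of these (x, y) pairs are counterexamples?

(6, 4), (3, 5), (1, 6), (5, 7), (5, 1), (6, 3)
6

Testing each pair:
(6, 4): LHS = 1/10, RHS = 5/12 → counterexample
(3, 5): LHS = 1/8, RHS = 8/15 → counterexample
(1, 6): LHS = 1/7, RHS = 7/6 → counterexample
(5, 7): LHS = 1/12, RHS = 12/35 → counterexample
(5, 1): LHS = 1/6, RHS = 6/5 → counterexample
(6, 3): LHS = 1/9, RHS = 1/2 → counterexample

That makes 6 counterexamples.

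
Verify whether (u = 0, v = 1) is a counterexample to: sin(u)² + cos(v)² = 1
Substituting u = 0, v = 1:
LHS = sin(0)² + cos(1)² = cos(1)² ≈ 0.2919
RHS = 1

Since LHS ≠ RHS, this pair disproves the claim.

Answer: Yes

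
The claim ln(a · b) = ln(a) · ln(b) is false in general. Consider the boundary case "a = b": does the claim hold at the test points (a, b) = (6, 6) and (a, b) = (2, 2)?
No, fails at both test points

At (6, 6): LHS = ln(36) ≈ 3.584 ≠ RHS = ln(6)² ≈ 3.21
At (2, 2): LHS = ln(4) ≈ 1.386 ≠ RHS = ln(2)² ≈ 0.4805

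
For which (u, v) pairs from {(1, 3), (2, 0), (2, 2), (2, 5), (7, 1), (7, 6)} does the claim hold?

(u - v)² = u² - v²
Testing each pair:
(1, 3): LHS = 4, RHS = -8 → fails
(2, 0): LHS = 4, RHS = 4 → holds
(2, 2): LHS = 0, RHS = 0 → holds
(2, 5): LHS = 9, RHS = -21 → fails
(7, 1): LHS = 36, RHS = 48 → fails
(7, 6): LHS = 1, RHS = 13 → fails

2 of 6 pairs satisfy the claim.

Answer: (2, 0), (2, 2)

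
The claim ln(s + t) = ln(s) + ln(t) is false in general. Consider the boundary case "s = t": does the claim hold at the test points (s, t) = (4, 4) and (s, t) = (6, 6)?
No, fails at both test points

At (4, 4): LHS = ln(8) ≈ 2.079 ≠ RHS = 2·ln(4) ≈ 2.773
At (6, 6): LHS = ln(12) ≈ 2.485 ≠ RHS = 2·ln(6) ≈ 3.584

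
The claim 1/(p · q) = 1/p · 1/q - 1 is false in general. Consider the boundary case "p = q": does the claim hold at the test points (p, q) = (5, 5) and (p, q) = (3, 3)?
No, fails at both test points

At (5, 5): LHS = 1/25 ≠ RHS = -24/25
At (3, 3): LHS = 1/9 ≠ RHS = -8/9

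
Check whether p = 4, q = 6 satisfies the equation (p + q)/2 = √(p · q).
Fails

Substituting p = 4, q = 6:

LHS = (4 + 6)/2 = 5
RHS = √(4 · 6) = 2·√(6) ≈ 4.899

LHS ≠ RHS, so the equation does not hold at this point.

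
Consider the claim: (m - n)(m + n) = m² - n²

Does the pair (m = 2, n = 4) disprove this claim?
Substituting m = 2, n = 4:
LHS = (2 - 4)(2 + 4) = -12
RHS = 2² - 4² = -12

The sides agree, so this pair does not disprove the claim.

Answer: No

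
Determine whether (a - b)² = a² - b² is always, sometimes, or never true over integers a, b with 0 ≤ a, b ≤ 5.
Sometimes true

It holds at (a, b) = (4, 0) (both sides equal 16), but fails at (a, b) = (1, 4) (LHS = 9, RHS = -15).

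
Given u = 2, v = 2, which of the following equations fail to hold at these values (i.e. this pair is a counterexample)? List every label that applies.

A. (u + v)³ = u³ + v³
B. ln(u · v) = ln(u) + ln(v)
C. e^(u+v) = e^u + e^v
Evaluating each claim at the given values:
A. LHS = 64, RHS = 16 → fails here (LHS ≠ RHS)
B. LHS = ln(4) ≈ 1.386, RHS = 2·ln(2) ≈ 1.386 → holds here (LHS = RHS)
C. LHS = e^4 ≈ 54.6, RHS = 2·e^2 ≈ 14.78 → fails here (LHS ≠ RHS)

Answer: A, C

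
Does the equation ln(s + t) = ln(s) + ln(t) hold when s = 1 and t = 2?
Fails

Substituting s = 1, t = 2:

LHS = ln(1 + 2) = ln(3) ≈ 1.099
RHS = ln(1) + ln(2) = ln(2) ≈ 0.6931

LHS ≠ RHS, so the equation does not hold at this point.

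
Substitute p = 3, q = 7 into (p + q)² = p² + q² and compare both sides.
LHS = (3 + 7)² = 100
RHS = 3² + 7² = 58

LHS ≠ RHS, so the equation does not hold here.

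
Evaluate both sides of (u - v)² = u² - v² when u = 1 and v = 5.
LHS = (1 - 5)² = 16
RHS = 1² - 5² = -24

LHS ≠ RHS, so the equation does not hold here.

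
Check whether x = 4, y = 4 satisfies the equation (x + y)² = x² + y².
Substituting x = 4, y = 4:

LHS = (4 + 4)² = 64
RHS = 4² + 4² = 32

LHS ≠ RHS, so the equation does not hold at this point.

Answer: Fails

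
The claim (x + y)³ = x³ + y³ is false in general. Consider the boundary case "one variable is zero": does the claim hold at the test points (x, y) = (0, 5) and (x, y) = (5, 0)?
At (0, 5): LHS = 125, RHS = 125 → equal
At (5, 0): LHS = 125, RHS = 125 → equal

So the claim does hold at both of these boundary points, even though it is not an identity.

Answer: Yes, holds at both test points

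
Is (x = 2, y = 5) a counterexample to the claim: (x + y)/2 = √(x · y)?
Yes

Substituting x = 2, y = 5:
LHS = (2 + 5)/2 = 7/2
RHS = √(2 · 5) = √(10) ≈ 3.162

Since LHS ≠ RHS, this pair disproves the claim.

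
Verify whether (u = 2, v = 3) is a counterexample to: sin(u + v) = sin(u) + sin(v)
Yes

Substituting u = 2, v = 3:
LHS = sin(2 + 3) = sin(5) ≈ -0.9589
RHS = sin(2) + sin(3) ≈ 1.05

Since LHS ≠ RHS, this pair disproves the claim.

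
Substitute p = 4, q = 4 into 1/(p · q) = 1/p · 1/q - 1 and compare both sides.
LHS = 1/(4 · 4) = 1/16
RHS = 1/4 · 1/4 - 1 = -15/16

LHS ≠ RHS, so the equation does not hold here.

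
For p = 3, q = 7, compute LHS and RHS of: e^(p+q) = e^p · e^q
LHS = e^(3+7) = e^10 ≈ 22026.5
RHS = e^3 · e^7 = e^10 ≈ 22026.5

LHS = RHS: the two sides agree.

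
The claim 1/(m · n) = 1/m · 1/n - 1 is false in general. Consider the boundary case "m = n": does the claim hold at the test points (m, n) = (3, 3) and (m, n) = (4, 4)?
No, fails at both test points

At (3, 3): LHS = 1/9 ≠ RHS = -8/9
At (4, 4): LHS = 1/16 ≠ RHS = -15/16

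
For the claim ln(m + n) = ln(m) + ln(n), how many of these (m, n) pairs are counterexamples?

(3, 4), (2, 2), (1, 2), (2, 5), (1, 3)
4

Testing each pair:
(3, 4): LHS = ln(7) ≈ 1.946, RHS = ln(3) + ln(4) ≈ 2.485 → counterexample
(2, 2): LHS = ln(4) ≈ 1.386, RHS = 2·ln(2) ≈ 1.386 → satisfies claim
(1, 2): LHS = ln(3) ≈ 1.099, RHS = ln(2) ≈ 0.6931 → counterexample
(2, 5): LHS = ln(7) ≈ 1.946, RHS = ln(2) + ln(5) ≈ 2.303 → counterexample
(1, 3): LHS = ln(4) ≈ 1.386, RHS = ln(3) ≈ 1.099 → counterexample

That makes 4 counterexamples.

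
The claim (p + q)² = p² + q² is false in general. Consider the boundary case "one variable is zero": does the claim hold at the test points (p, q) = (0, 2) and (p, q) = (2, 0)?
Yes, holds at both test points

At (0, 2): LHS = 4, RHS = 4 → equal
At (2, 0): LHS = 4, RHS = 4 → equal

So the claim does hold at both of these boundary points, even though it is not an identity.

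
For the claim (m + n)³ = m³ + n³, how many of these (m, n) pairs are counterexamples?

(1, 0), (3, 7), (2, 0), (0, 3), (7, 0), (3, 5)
Testing each pair:
(1, 0): LHS = 1, RHS = 1 → satisfies claim
(3, 7): LHS = 1000, RHS = 370 → counterexample
(2, 0): LHS = 8, RHS = 8 → satisfies claim
(0, 3): LHS = 27, RHS = 27 → satisfies claim
(7, 0): LHS = 343, RHS = 343 → satisfies claim
(3, 5): LHS = 512, RHS = 152 → counterexample

That makes 2 counterexamples.

Answer: 2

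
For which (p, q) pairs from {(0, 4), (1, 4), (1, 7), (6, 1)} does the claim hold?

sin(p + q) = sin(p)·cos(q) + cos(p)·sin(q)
All pairs

Testing each pair:
(0, 4): LHS = sin(4) ≈ -0.7568, RHS = sin(4) ≈ -0.7568 → holds
(1, 4): LHS = sin(5) ≈ -0.9589, RHS = sin(1)·cos(4) + sin(4)·cos(1) ≈ -0.9589 → holds
(1, 7): LHS = sin(8) ≈ 0.9894, RHS = sin(7)·cos(1) + sin(1)·cos(7) ≈ 0.9894 → holds
(6, 1): LHS = sin(7) ≈ 0.657, RHS = sin(6)·cos(1) + sin(1)·cos(6) ≈ 0.657 → holds

Every pair satisfies the claim.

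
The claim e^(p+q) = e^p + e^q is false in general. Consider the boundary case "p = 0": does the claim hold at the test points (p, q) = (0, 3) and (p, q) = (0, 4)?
No, fails at both test points

At (0, 3): LHS = e^3 ≈ 20.09 ≠ RHS = 1 + e^3 ≈ 21.09
At (0, 4): LHS = e^4 ≈ 54.6 ≠ RHS = 1 + e^4 ≈ 55.6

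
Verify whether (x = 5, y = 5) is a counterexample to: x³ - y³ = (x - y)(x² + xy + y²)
Substituting x = 5, y = 5:
LHS = 5³ - 5³ = 0
RHS = (5 - 5)(5² + 5·5 + 5²) = 0

The sides agree, so this pair does not disprove the claim.

Answer: No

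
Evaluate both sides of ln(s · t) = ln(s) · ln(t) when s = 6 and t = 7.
LHS = ln(6 · 7) = ln(42) ≈ 3.738
RHS = ln(6) · ln(7) ≈ 3.487

LHS ≠ RHS (they differ by about 0.2511), so the equation does not hold here.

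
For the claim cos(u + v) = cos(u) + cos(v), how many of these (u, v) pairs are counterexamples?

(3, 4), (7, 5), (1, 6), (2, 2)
4

Testing each pair:
(3, 4): LHS = cos(7) ≈ 0.7539, RHS = cos(3) + cos(4) ≈ -1.644 → counterexample
(7, 5): LHS = cos(12) ≈ 0.8439, RHS = cos(5) + cos(7) ≈ 1.038 → counterexample
(1, 6): LHS = cos(7) ≈ 0.7539, RHS = cos(1) + cos(6) ≈ 1.5 → counterexample
(2, 2): LHS = cos(4) ≈ -0.6536, RHS = 2·cos(2) ≈ -0.8323 → counterexample

That makes 4 counterexamples.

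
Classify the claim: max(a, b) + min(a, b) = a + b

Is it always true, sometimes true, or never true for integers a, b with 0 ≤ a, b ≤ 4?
Always true

The identity holds for every pair in the range. For instance at (a, b) = (4, 2): both sides equal 6.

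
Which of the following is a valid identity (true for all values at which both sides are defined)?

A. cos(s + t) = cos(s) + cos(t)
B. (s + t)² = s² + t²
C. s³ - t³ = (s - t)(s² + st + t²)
C

A: fails at (1, 1) — LHS = cos(2) ≈ -0.4161, RHS = 2·cos(1) ≈ 1.081.
B: fails at (6, 7) — LHS = 169, RHS = 85.
C: holds — e.g. at (5, 8), both sides equal -387.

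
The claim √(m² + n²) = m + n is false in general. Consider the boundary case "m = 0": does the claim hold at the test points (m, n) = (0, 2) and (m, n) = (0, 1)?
Yes, holds at both test points

At (0, 2): LHS = 2, RHS = 2 → equal
At (0, 1): LHS = 1, RHS = 1 → equal

So the claim does hold at both of these boundary points, even though it is not an identity.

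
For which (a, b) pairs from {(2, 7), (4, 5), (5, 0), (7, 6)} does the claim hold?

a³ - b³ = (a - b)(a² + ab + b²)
Testing each pair:
(2, 7): LHS = -335, RHS = -335 → holds
(4, 5): LHS = -61, RHS = -61 → holds
(5, 0): LHS = 125, RHS = 125 → holds
(7, 6): LHS = 127, RHS = 127 → holds

Every pair satisfies the claim.

Answer: All pairs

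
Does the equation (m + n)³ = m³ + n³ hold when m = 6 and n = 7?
Substituting m = 6, n = 7:

LHS = (6 + 7)³ = 2197
RHS = 6³ + 7³ = 559

LHS ≠ RHS, so the equation does not hold at this point.

Answer: Fails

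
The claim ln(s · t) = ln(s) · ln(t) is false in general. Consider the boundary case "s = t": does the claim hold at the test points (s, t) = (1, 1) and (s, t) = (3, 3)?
Only at (1, 1)

At (1, 1): LHS = 0, RHS = 0 → equal
At (3, 3): LHS = ln(9) ≈ 2.197 ≠ RHS = ln(3)² ≈ 1.207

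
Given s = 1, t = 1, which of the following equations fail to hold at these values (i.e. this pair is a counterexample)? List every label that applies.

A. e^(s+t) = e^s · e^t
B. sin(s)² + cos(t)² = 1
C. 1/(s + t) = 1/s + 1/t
Evaluating each claim at the given values:
A. LHS = e^2 ≈ 7.389, RHS = e^2 ≈ 7.389 → holds here (LHS = RHS)
B. LHS = cos(1)² + sin(1)² = 1, RHS = 1 → holds here (LHS = RHS)
C. LHS = 1/2, RHS = 2 → fails here (LHS ≠ RHS)

Answer: C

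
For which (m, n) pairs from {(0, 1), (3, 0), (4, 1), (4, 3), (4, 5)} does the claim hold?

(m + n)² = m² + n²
Testing each pair:
(0, 1): LHS = 1, RHS = 1 → holds
(3, 0): LHS = 9, RHS = 9 → holds
(4, 1): LHS = 25, RHS = 17 → fails
(4, 3): LHS = 49, RHS = 25 → fails
(4, 5): LHS = 81, RHS = 41 → fails

2 of 5 pairs satisfy the claim.

Answer: (0, 1), (3, 0)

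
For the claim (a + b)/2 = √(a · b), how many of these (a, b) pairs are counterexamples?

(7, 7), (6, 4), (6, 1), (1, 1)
Testing each pair:
(7, 7): LHS = 7, RHS = 7 → satisfies claim
(6, 4): LHS = 5, RHS = 2·√(6) ≈ 4.899 → counterexample
(6, 1): LHS = 7/2, RHS = √(6) ≈ 2.449 → counterexample
(1, 1): LHS = 1, RHS = 1 → satisfies claim

That makes 2 counterexamples.

Answer: 2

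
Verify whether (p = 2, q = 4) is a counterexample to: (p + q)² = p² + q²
Yes

Substituting p = 2, q = 4:
LHS = (2 + 4)² = 36
RHS = 2² + 4² = 20

Since LHS ≠ RHS, this pair disproves the claim.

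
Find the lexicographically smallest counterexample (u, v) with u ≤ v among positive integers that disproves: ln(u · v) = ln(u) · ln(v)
Substituting (1, 2) into the claim:
LHS = ln(1 · 2) = ln(2) ≈ 0.6931
RHS = ln(1) · ln(2) = 0

Since LHS ≠ RHS, this pair disproves the claim, and no lexicographically smaller pair (u ≤ v, positive integers) does.

For instance (3, 7) is also a counterexample (LHS = ln(21) ≈ 3.045, RHS = ln(3)·ln(7) ≈ 2.138), but it's lexicographically larger.

Answer: (u, v) = (1, 2)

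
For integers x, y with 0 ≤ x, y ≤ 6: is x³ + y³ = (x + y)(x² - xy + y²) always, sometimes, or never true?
The identity holds for every pair in the range. For instance at (x, y) = (3, 1): both sides equal 28.

Answer: Always true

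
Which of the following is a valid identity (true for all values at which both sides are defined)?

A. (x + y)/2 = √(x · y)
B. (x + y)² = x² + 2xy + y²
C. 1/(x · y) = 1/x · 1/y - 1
A: fails at (5, 8) — LHS = 13/2, RHS = 2·√(10) ≈ 6.325.
B: holds — e.g. at (5, 5), both sides equal 100.
C: fails at (2, 4) — LHS = 1/8, RHS = -7/8.

Answer: B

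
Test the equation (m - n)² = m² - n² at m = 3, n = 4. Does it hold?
Substituting m = 3, n = 4:

LHS = (3 - 4)² = 1
RHS = 3² - 4² = -7

LHS ≠ RHS, so the equation does not hold at this point.

Answer: Fails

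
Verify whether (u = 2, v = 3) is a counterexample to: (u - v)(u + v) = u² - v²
No

Substituting u = 2, v = 3:
LHS = (2 - 3)(2 + 3) = -5
RHS = 2² - 3² = -5

The sides agree, so this pair does not disprove the claim.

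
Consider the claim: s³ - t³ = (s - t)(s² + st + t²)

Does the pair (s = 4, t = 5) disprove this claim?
Substituting s = 4, t = 5:
LHS = 4³ - 5³ = -61
RHS = (4 - 5)(4² + 4·5 + 5²) = -61

The sides agree, so this pair does not disprove the claim.

Answer: No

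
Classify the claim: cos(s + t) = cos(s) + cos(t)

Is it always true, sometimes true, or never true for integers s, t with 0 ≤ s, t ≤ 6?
The claim fails for every pair in the range. For instance at (s, t) = (1, 3): LHS = cos(4) ≈ -0.6536, RHS = cos(3) + cos(1) ≈ -0.4497.

Answer: Never true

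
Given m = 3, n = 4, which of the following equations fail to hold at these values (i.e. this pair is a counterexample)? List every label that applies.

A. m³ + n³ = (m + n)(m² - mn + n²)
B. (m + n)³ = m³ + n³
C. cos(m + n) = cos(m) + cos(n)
Evaluating each claim at the given values:
A. LHS = 91, RHS = 91 → holds here (LHS = RHS)
B. LHS = 343, RHS = 91 → fails here (LHS ≠ RHS)
C. LHS = cos(7) ≈ 0.7539, RHS = cos(3) + cos(4) ≈ -1.644 → fails here (LHS ≠ RHS)

Answer: B, C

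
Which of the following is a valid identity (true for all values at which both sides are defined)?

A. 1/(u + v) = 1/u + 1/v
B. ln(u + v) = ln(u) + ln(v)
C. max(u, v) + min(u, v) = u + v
A: fails at (2, 4) — LHS = 1/6, RHS = 3/4.
B: fails at (2, 4) — LHS = ln(6) ≈ 1.792, RHS = ln(2) + ln(4) ≈ 2.079.
C: holds — e.g. at (2, 7), both sides equal 9.

Answer: C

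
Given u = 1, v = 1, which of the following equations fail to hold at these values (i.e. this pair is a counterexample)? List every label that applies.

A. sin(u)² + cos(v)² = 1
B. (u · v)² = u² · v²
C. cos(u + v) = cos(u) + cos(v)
Evaluating each claim at the given values:
A. LHS = cos(1)² + sin(1)² = 1, RHS = 1 → holds here (LHS = RHS)
B. LHS = 1, RHS = 1 → holds here (LHS = RHS)
C. LHS = cos(2) ≈ -0.4161, RHS = 2·cos(1) ≈ 1.081 → fails here (LHS ≠ RHS)

Answer: C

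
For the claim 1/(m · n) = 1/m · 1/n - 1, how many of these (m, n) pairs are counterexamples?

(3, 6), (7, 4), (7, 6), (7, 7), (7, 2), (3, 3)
Testing each pair:
(3, 6): LHS = 1/18, RHS = -17/18 → counterexample
(7, 4): LHS = 1/28, RHS = -27/28 → counterexample
(7, 6): LHS = 1/42, RHS = -41/42 → counterexample
(7, 7): LHS = 1/49, RHS = -48/49 → counterexample
(7, 2): LHS = 1/14, RHS = -13/14 → counterexample
(3, 3): LHS = 1/9, RHS = -8/9 → counterexample

That makes 6 counterexamples.

Answer: 6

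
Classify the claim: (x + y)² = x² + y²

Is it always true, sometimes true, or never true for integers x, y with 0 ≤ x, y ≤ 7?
Sometimes true

It holds at (x, y) = (4, 0) (both sides equal 16), but fails at (x, y) = (3, 2) (LHS = 25, RHS = 13).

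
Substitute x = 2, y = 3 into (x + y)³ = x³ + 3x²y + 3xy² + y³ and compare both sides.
LHS = (2 + 3)³ = 125
RHS = 2³ + 3·2²·3 + 3·2·3² + 3³ = 125

LHS = RHS: the two sides agree.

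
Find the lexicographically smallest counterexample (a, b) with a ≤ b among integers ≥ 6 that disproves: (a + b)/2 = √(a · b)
(a, b) = (6, 7)

Substituting (6, 7) into the claim:
LHS = (6 + 7)/2 = 13/2
RHS = √(6 · 7) = √(42) ≈ 6.481

Since LHS ≠ RHS, this pair disproves the claim, and no lexicographically smaller pair (a ≤ b, integers ≥ 6) does.

For instance (7, 10) is also a counterexample (LHS = 17/2, RHS = √(70) ≈ 8.367), but it's lexicographically larger.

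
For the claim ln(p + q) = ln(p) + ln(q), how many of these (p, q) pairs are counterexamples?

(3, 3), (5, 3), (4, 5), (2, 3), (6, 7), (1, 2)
Testing each pair:
(3, 3): LHS = ln(6) ≈ 1.792, RHS = 2·ln(3) ≈ 2.197 → counterexample
(5, 3): LHS = ln(8) ≈ 2.079, RHS = ln(3) + ln(5) ≈ 2.708 → counterexample
(4, 5): LHS = ln(9) ≈ 2.197, RHS = ln(4) + ln(5) ≈ 2.996 → counterexample
(2, 3): LHS = ln(5) ≈ 1.609, RHS = ln(2) + ln(3) ≈ 1.792 → counterexample
(6, 7): LHS = ln(13) ≈ 2.565, RHS = ln(6) + ln(7) ≈ 3.738 → counterexample
(1, 2): LHS = ln(3) ≈ 1.099, RHS = ln(2) ≈ 0.6931 → counterexample

That makes 6 counterexamples.

Answer: 6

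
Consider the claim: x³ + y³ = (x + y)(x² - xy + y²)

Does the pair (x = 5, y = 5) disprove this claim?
Substituting x = 5, y = 5:
LHS = 5³ + 5³ = 250
RHS = (5 + 5)(5² - 5·5 + 5²) = 250

The sides agree, so this pair does not disprove the claim.

Answer: No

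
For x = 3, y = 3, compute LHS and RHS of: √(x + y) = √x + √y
LHS = √(3 + 3) = √(6) ≈ 2.449
RHS = √3 + √3 = 2·√(3) ≈ 3.464

LHS ≠ RHS (they differ by about 1.015), so the equation does not hold here.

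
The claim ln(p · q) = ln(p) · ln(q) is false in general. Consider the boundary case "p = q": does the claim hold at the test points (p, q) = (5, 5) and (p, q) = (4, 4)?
At (5, 5): LHS = ln(25) ≈ 3.219 ≠ RHS = ln(5)² ≈ 2.59
At (4, 4): LHS = ln(16) ≈ 2.773 ≠ RHS = ln(4)² ≈ 1.922

Answer: No, fails at both test points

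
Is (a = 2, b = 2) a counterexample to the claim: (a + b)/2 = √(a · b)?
No

Substituting a = 2, b = 2:
LHS = (2 + 2)/2 = 2
RHS = √(2 · 2) = 2

The sides agree, so this pair does not disprove the claim.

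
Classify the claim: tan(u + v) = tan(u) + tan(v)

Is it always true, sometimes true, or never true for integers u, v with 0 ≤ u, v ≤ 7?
Sometimes true

It holds at (u, v) = (0, 4) (both sides equal tan(4) ≈ 1.158), but fails at (u, v) = (1, 5) (LHS = tan(6) ≈ -0.291, RHS = tan(5) + tan(1) ≈ -1.823).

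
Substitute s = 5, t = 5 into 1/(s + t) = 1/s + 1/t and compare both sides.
LHS = 1/(5 + 5) = 1/10
RHS = 1/5 + 1/5 = 2/5

LHS ≠ RHS, so the equation does not hold here.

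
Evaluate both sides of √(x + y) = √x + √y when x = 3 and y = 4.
LHS = √(3 + 4) = √(7) ≈ 2.646
RHS = √3 + √4 = √(3) + 2 ≈ 3.732

LHS ≠ RHS (they differ by about 1.086), so the equation does not hold here.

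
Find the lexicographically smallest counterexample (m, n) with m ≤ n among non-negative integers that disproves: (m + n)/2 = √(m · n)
(m, n) = (0, 1)

Substituting (0, 1) into the claim:
LHS = (0 + 1)/2 = 1/2
RHS = √(0 · 1) = 0

Since LHS ≠ RHS, this pair disproves the claim, and no lexicographically smaller pair (m ≤ n, non-negative integers) does.

For instance (0, 5) is also a counterexample (LHS = 5/2, RHS = 0), but it's lexicographically larger.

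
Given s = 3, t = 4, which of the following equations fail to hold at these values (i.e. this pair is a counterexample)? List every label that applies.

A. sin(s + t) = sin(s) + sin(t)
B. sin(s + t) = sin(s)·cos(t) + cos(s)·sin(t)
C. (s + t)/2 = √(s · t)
A, C

Evaluating each claim at the given values:
A. LHS = sin(7) ≈ 0.657, RHS = sin(4) + sin(3) ≈ -0.6157 → fails here (LHS ≠ RHS)
B. LHS = sin(7) ≈ 0.657, RHS = sin(3)·cos(4) + sin(4)·cos(3) ≈ 0.657 → holds here (LHS = RHS)
C. LHS = 7/2, RHS = 2·√(3) ≈ 3.464 → fails here (LHS ≠ RHS)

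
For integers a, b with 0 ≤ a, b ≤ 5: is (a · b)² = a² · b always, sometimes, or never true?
Sometimes true

It holds at (a, b) = (1, 0) (both sides equal 0), but fails at (a, b) = (1, 2) (LHS = 4, RHS = 2).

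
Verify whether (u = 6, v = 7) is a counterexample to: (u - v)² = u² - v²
Substituting u = 6, v = 7:
LHS = (6 - 7)² = 1
RHS = 6² - 7² = -13

Since LHS ≠ RHS, this pair disproves the claim.

Answer: Yes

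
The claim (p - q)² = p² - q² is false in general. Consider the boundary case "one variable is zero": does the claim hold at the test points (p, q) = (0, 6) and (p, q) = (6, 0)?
At (0, 6): LHS = 36 ≠ RHS = -36
At (6, 0): LHS = 36, RHS = 36 → equal

Answer: Only at (6, 0)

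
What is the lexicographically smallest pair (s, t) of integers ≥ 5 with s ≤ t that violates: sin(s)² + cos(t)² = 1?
(s, t) = (5, 6)

Substituting (5, 6) into the claim:
LHS = sin(5)² + cos(6)² ≈ 1.841
RHS = 1

Since LHS ≠ RHS, this pair disproves the claim, and no lexicographically smaller pair (s ≤ t, integers ≥ 5) does.

For instance (6, 10) is also a counterexample (LHS = sin(6)² + cos(10)² ≈ 0.7821, RHS = 1), but it's lexicographically larger.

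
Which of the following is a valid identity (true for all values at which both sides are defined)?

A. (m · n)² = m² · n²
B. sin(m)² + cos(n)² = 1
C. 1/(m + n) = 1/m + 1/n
A

A: holds — e.g. at (4, 5), both sides equal 400.
B: fails at (2, 5) — LHS = cos(5)² + sin(2)² ≈ 0.9073, RHS = 1.
C: fails at (1, 3) — LHS = 1/4, RHS = 4/3.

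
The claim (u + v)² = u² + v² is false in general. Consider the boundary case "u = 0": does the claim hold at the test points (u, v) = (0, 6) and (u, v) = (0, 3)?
Yes, holds at both test points

At (0, 6): LHS = 36, RHS = 36 → equal
At (0, 3): LHS = 9, RHS = 9 → equal

So the claim does hold at both of these boundary points, even though it is not an identity.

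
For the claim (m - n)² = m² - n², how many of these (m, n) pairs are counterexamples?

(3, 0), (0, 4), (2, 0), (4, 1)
2

Testing each pair:
(3, 0): LHS = 9, RHS = 9 → satisfies claim
(0, 4): LHS = 16, RHS = -16 → counterexample
(2, 0): LHS = 4, RHS = 4 → satisfies claim
(4, 1): LHS = 9, RHS = 15 → counterexample

That makes 2 counterexamples.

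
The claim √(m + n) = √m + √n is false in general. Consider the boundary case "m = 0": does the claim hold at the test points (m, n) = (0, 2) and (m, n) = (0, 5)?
Yes, holds at both test points

At (0, 2): LHS = √(2) ≈ 1.414, RHS = √(2) ≈ 1.414 → equal
At (0, 5): LHS = √(5) ≈ 2.236, RHS = √(5) ≈ 2.236 → equal

So the claim does hold at both of these boundary points, even though it is not an identity.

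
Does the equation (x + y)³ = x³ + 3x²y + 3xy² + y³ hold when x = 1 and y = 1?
Holds

Substituting x = 1, y = 1:

LHS = (1 + 1)³ = 8
RHS = 1³ + 3·1²·1 + 3·1·1² + 1³ = 8

LHS = RHS, so the equation holds at this point.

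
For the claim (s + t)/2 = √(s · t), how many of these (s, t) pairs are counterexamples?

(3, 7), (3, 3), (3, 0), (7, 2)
3

Testing each pair:
(3, 7): LHS = 5, RHS = √(21) ≈ 4.583 → counterexample
(3, 3): LHS = 3, RHS = 3 → satisfies claim
(3, 0): LHS = 3/2, RHS = 0 → counterexample
(7, 2): LHS = 9/2, RHS = √(14) ≈ 3.742 → counterexample

That makes 3 counterexamples.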